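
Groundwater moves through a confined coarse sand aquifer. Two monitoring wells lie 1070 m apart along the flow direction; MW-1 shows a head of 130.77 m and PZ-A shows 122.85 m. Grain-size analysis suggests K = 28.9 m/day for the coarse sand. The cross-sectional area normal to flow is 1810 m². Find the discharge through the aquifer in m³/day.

Hydraulic gradient i = (130.77 − 122.85) / 1070 = 7.92 / 1070 = 0.007402.
Darcy's law: Q = K · A · i = 28.90 × 1810 × 0.007402 = 387.2 m³/day.

387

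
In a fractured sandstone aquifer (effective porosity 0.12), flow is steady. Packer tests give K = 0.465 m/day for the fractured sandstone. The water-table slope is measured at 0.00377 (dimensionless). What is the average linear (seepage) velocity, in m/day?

0.0146

Hydraulic gradient i = 0.00377.
Darcy flux q = K · i = 0.4650 × 0.003770 = 0.001753 m/day.
Seepage velocity v = q / n_e = 0.001753 / 0.12 = 0.01461 m/day.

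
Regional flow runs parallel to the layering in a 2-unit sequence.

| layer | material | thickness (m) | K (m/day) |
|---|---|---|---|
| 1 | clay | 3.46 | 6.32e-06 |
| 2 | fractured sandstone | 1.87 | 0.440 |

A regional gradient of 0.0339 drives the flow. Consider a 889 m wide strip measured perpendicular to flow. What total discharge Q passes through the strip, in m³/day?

Flow is parallel to layering, so each bed carries its own Darcy discharge and the transmissivities add.
Σ(K_i·b_i) = 6.32e-06×3.46 + 0.440×1.87 = 0.8228 m²/day.
Hydraulic gradient i = 0.0339.
Q = Σ(K_i·b_i) · W · i = 0.8228 × 889 × 0.03390 = 24.80 m³/day.

24.8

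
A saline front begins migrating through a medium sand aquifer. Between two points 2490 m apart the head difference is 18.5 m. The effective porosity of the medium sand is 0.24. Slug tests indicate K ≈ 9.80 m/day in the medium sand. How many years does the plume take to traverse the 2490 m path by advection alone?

22.5

Hydraulic gradient i = Δh / L = 18.5 / 2490 = 0.007430.
Darcy flux q = K · i = 9.800 × 0.007430 = 0.07281 m/day.
Seepage velocity v = q / n_e = 0.07281 / 0.24 = 0.3034 m/day.
Travel time t = L / v = 2490 / 0.3034 = 8208 days = 22.47 years.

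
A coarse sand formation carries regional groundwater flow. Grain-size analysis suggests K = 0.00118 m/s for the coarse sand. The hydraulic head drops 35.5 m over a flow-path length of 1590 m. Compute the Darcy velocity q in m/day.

2.28

Convert K: 0.00118 m/s × 86400 = 102.0 m/day.
Hydraulic gradient i = Δh / L = 35.5 / 1590 = 0.02233.
Specific discharge q = K · i = 102.0 × 0.02233 = 2.276 m/day.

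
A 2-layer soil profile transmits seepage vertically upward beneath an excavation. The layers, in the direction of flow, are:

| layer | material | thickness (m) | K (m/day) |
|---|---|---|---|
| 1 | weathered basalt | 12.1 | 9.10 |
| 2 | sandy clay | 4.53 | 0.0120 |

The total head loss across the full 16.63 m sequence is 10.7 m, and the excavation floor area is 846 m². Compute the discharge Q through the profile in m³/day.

Flow is perpendicular to layering, so the layers act in series and the equivalent K is the thickness-weighted harmonic mean.
Total thickness L = 12.1 + 4.53 = 16.63 m.
Σ(b_i/K_i) = 12.1/9.10 + 4.53/0.0120 = 378.8 d.
K_eq = L / Σ(b_i/K_i) = 16.63 / 378.8 = 0.04390 m/day.
Q = K_eq · A · (Δh/L) = 0.04390 × 846 × (10.7/16.63) = 23.90 m³/day.

23.9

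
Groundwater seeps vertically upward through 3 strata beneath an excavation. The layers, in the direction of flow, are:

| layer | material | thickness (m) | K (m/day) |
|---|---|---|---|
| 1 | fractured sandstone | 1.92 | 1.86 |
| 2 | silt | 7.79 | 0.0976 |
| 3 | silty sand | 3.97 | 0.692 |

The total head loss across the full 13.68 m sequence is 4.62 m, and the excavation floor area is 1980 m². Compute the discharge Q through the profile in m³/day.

106

Flow is perpendicular to layering, so the layers act in series and the equivalent K is the thickness-weighted harmonic mean.
Total thickness L = 1.92 + 7.79 + 3.97 = 13.68 m.
Σ(b_i/K_i) = 1.92/1.86 + 7.79/0.0976 + 3.97/0.692 = 86.58 d.
K_eq = L / Σ(b_i/K_i) = 13.68 / 86.58 = 0.1580 m/day.
Q = K_eq · A · (Δh/L) = 0.1580 × 1980 × (4.62/13.68) = 105.6 m³/day.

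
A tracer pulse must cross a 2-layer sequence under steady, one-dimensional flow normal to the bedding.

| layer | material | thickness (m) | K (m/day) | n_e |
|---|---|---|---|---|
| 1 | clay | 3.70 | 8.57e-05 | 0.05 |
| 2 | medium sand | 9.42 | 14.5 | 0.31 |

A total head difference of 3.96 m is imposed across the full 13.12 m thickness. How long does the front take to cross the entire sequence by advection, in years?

With flow normal to the layers, continuity requires the same specific discharge q through every layer.
Σ(b_i/K_i) = 3.70/8.57e-05 + 9.42/14.5 = 43175 d.
q = Δh / Σ(b_i/K_i) = 3.96 / 43175 = 9.172e-05 m/day.
In each layer the seepage velocity is v_i = q/n_i, so the layer transit time is t_i = b_i·n_i / q:
  layer 1 (clay): t_1 = 3.70 × 0.05 / 9.172e-05 = 2017 d
  layer 2 (medium sand): t_2 = 9.42 × 0.31 / 9.172e-05 = 31838 d
Total t = Σ t_i = 33855 days = 92.69 years.

92.7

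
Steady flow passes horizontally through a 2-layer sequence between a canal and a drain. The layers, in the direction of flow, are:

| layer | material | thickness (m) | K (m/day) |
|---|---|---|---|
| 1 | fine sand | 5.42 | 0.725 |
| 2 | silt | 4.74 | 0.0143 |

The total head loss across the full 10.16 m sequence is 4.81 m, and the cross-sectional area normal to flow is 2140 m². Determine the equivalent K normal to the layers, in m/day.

Flow is perpendicular to layering, so the layers act in series and the equivalent K is the thickness-weighted harmonic mean.
Total thickness L = 5.42 + 4.74 = 10.16 m.
Σ(b_i/K_i) = 5.42/0.725 + 4.74/0.0143 = 338.9 d.
K_eq = L / Σ(b_i/K_i) = 10.16 / 338.9 = 0.02998 m/day.

0.0300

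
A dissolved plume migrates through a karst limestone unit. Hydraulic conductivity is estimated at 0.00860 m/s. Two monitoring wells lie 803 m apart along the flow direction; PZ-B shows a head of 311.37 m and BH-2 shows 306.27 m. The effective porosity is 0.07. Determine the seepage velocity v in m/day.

Convert K: 0.00860 m/s × 86400 = 743.0 m/day.
Hydraulic gradient i = (311.37 − 306.27) / 803 = 5.1 / 803 = 0.006351.
Darcy flux q = K · i = 743.0 × 0.006351 = 4.719 m/day.
Seepage velocity v = q / n_e = 4.719 / 0.07 = 67.42 m/day.

67.4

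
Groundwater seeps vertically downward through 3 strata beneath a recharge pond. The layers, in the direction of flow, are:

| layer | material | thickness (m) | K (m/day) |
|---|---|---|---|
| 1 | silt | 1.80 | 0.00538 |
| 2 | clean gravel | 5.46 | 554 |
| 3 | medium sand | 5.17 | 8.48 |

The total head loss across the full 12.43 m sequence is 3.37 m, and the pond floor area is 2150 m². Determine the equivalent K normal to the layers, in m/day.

Flow is perpendicular to layering, so the layers act in series and the equivalent K is the thickness-weighted harmonic mean.
Total thickness L = 1.80 + 5.46 + 5.17 = 12.43 m.
Σ(b_i/K_i) = 1.80/0.00538 + 5.46/554 + 5.17/8.48 = 335.2 d.
K_eq = L / Σ(b_i/K_i) = 12.43 / 335.2 = 0.03708 m/day.

0.0371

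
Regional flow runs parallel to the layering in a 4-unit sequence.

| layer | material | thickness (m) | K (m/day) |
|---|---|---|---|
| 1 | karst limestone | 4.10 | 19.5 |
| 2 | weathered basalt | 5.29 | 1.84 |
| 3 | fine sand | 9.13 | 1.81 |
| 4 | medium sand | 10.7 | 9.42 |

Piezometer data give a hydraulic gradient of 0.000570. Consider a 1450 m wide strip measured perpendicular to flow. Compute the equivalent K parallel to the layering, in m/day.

Flow is parallel to layering, so each bed carries its own Darcy discharge and the transmissivities add.
Σ(K_i·b_i) = 19.5×4.10 + 1.84×5.29 + 1.81×9.13 + 9.42×10.7 = 207.0 m²/day.
Total thickness b = 29.22 m, so K_eq = Σ(K_i·b_i)/b = 7.084 m/day.

7.08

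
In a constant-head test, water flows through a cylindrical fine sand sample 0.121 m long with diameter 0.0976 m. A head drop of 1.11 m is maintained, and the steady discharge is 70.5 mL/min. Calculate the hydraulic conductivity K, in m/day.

Cross-sectional area A = π·(d/2)² = π × (0.0976/2)² = 0.007482 m².
Convert discharge: 70.5 mL/min = 1.175e-06 m³/s.
Darcy's law rearranged: K = Q·L / (A·Δh) = 1.175e-06 × 0.121 / (0.007482 × 1.11) = 1.712e-05 m/s = 1.479 m/day.

1.48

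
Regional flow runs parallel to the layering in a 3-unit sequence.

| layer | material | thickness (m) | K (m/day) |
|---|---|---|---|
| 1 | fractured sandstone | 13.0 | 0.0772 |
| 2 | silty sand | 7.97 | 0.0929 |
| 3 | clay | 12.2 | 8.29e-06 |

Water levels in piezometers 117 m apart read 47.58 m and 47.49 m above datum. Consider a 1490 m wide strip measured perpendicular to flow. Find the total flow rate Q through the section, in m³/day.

2.00

Flow is parallel to layering, so each bed carries its own Darcy discharge and the transmissivities add.
Σ(K_i·b_i) = 0.0772×13.0 + 0.0929×7.97 + 8.29e-06×12.2 = 1.744 m²/day.
Hydraulic gradient i = (47.58 − 47.49) / 117 = 0.09 / 117 = 0.0007692.
Q = Σ(K_i·b_i) · W · i = 1.744 × 1490 × 0.0007692 = 1.999 m³/day.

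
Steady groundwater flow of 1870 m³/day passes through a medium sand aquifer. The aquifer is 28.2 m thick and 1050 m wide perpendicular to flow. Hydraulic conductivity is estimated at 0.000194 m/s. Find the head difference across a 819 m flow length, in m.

3.09

Convert K: 0.000194 m/s × 86400 = 16.76 m/day.
Cross-sectional area A = 1050 × 28.2 = 29610 m².
From Q = K·A·i, i = Q / (K·A) = 1870 / (16.76 × 29610) = 0.003768.
Head loss Δh = i · L = 0.003768 × 819 = 3.086 m.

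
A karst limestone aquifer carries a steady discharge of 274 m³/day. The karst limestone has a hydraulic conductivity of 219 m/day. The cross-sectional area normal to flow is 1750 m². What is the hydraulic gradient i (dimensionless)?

From Q = K·A·i, i = Q / (K·A) = 274 / (219.0 × 1750) = 0.0007149.

0.000715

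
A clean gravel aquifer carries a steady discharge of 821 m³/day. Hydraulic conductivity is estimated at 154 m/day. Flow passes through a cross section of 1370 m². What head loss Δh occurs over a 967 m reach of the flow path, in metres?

From Q = K·A·i, i = Q / (K·A) = 821 / (154.0 × 1370) = 0.003891.
Head loss Δh = i · L = 0.003891 × 967 = 3.763 m.

3.76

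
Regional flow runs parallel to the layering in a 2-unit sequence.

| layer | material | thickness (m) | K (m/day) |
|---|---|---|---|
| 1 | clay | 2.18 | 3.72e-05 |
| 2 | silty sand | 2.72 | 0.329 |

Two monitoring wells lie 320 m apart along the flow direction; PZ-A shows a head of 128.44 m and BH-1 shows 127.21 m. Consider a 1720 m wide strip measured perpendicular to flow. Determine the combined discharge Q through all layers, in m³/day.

5.92

Flow is parallel to layering, so each bed carries its own Darcy discharge and the transmissivities add.
Σ(K_i·b_i) = 3.72e-05×2.18 + 0.329×2.72 = 0.8950 m²/day.
Hydraulic gradient i = (128.44 − 127.21) / 320 = 1.23 / 320 = 0.003844.
Q = Σ(K_i·b_i) · W · i = 0.8950 × 1720 × 0.003844 = 5.917 m³/day.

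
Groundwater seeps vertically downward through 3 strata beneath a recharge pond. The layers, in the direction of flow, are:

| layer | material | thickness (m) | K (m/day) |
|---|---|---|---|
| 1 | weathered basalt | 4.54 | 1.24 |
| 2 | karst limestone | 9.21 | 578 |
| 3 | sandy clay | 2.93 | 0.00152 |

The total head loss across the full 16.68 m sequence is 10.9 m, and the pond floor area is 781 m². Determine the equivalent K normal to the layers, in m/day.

0.00864

Flow is perpendicular to layering, so the layers act in series and the equivalent K is the thickness-weighted harmonic mean.
Total thickness L = 4.54 + 9.21 + 2.93 = 16.68 m.
Σ(b_i/K_i) = 4.54/1.24 + 9.21/578 + 2.93/0.00152 = 1931 d.
K_eq = L / Σ(b_i/K_i) = 16.68 / 1931 = 0.008637 m/day.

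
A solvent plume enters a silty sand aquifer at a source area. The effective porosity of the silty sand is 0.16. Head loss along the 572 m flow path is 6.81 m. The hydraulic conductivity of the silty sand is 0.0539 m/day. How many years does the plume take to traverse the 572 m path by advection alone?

390

Hydraulic gradient i = Δh / L = 6.81 / 572 = 0.01191.
Darcy flux q = K · i = 0.05390 × 0.01191 = 0.0006417 m/day.
Seepage velocity v = q / n_e = 0.0006417 / 0.16 = 0.004011 m/day.
Travel time t = L / v = 572 / 0.004011 = 1.426e+05 days = 390.5 years.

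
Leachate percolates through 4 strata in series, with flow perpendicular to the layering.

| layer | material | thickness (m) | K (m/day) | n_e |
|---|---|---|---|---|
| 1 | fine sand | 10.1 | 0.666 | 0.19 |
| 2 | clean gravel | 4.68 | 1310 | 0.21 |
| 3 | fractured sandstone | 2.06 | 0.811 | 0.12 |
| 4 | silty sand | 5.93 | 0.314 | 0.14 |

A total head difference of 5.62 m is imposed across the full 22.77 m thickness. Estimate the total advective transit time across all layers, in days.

With flow normal to the layers, continuity requires the same specific discharge q through every layer.
Σ(b_i/K_i) = 10.1/0.666 + 4.68/1310 + 2.06/0.811 + 5.93/0.314 = 36.59 d.
q = Δh / Σ(b_i/K_i) = 5.62 / 36.59 = 0.1536 m/day.
In each layer the seepage velocity is v_i = q/n_i, so the layer transit time is t_i = b_i·n_i / q:
  layer 1 (fine sand): t_1 = 10.1 × 0.19 / 0.1536 = 12.50 d
  layer 2 (clean gravel): t_2 = 4.68 × 0.21 / 0.1536 = 6.399 d
  layer 3 (fractured sandstone): t_3 = 2.06 × 0.12 / 0.1536 = 1.610 d
  layer 4 (silty sand): t_4 = 5.93 × 0.14 / 0.1536 = 5.406 d
Total t = Σ t_i = 25.91 days.

25.9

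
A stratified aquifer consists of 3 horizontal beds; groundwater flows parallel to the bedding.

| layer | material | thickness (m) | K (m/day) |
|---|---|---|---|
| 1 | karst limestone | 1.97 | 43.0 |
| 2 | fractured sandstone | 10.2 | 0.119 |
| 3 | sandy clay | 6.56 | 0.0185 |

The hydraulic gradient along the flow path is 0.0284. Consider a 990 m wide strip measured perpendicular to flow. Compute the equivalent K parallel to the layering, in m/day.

Flow is parallel to layering, so each bed carries its own Darcy discharge and the transmissivities add.
Σ(K_i·b_i) = 43.0×1.97 + 0.119×10.2 + 0.0185×6.56 = 86.05 m²/day.
Total thickness b = 18.73 m, so K_eq = Σ(K_i·b_i)/b = 4.594 m/day.

4.59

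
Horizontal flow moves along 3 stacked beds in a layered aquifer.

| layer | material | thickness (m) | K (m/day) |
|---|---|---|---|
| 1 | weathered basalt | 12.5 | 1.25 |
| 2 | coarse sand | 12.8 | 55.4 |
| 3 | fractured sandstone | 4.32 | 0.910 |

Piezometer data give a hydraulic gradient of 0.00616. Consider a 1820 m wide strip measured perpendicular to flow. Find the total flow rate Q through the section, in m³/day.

8170

Flow is parallel to layering, so each bed carries its own Darcy discharge and the transmissivities add.
Σ(K_i·b_i) = 1.25×12.5 + 55.4×12.8 + 0.910×4.32 = 728.7 m²/day.
Hydraulic gradient i = 0.00616.
Q = Σ(K_i·b_i) · W · i = 728.7 × 1820 × 0.006160 = 8169 m³/day.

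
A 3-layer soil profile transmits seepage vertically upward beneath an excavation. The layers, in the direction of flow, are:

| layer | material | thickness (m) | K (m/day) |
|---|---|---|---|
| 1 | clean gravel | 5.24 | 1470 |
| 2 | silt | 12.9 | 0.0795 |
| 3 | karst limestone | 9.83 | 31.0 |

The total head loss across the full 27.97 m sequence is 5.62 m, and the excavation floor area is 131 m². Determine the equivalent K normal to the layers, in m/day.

Flow is perpendicular to layering, so the layers act in series and the equivalent K is the thickness-weighted harmonic mean.
Total thickness L = 5.24 + 12.9 + 9.83 = 27.97 m.
Σ(b_i/K_i) = 5.24/1470 + 12.9/0.0795 + 9.83/31.0 = 162.6 d.
K_eq = L / Σ(b_i/K_i) = 27.97 / 162.6 = 0.1720 m/day.

0.172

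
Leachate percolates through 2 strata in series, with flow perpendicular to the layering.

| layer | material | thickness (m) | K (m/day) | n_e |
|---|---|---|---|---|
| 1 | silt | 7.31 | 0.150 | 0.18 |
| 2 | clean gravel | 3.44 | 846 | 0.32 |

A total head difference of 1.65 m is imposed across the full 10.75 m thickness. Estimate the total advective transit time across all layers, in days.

With flow normal to the layers, continuity requires the same specific discharge q through every layer.
Σ(b_i/K_i) = 7.31/0.150 + 3.44/846 = 48.74 d.
q = Δh / Σ(b_i/K_i) = 1.65 / 48.74 = 0.03385 m/day.
In each layer the seepage velocity is v_i = q/n_i, so the layer transit time is t_i = b_i·n_i / q:
  layer 1 (silt): t_1 = 7.31 × 0.18 / 0.03385 = 38.87 d
  layer 2 (clean gravel): t_2 = 3.44 × 0.32 / 0.03385 = 32.52 d
Total t = Σ t_i = 71.38 days.

71.4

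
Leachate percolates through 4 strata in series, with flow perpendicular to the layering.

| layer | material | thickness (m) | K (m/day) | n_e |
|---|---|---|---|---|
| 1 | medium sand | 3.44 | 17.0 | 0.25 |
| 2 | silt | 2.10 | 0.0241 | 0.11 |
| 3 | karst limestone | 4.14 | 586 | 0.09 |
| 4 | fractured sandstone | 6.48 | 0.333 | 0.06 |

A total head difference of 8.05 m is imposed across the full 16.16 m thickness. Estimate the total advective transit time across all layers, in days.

24.6

With flow normal to the layers, continuity requires the same specific discharge q through every layer.
Σ(b_i/K_i) = 3.44/17.0 + 2.10/0.0241 + 4.14/586 + 6.48/0.333 = 106.8 d.
q = Δh / Σ(b_i/K_i) = 8.05 / 106.8 = 0.07537 m/day.
In each layer the seepage velocity is v_i = q/n_i, so the layer transit time is t_i = b_i·n_i / q:
  layer 1 (medium sand): t_1 = 3.44 × 0.25 / 0.07537 = 11.41 d
  layer 2 (silt): t_2 = 2.10 × 0.11 / 0.07537 = 3.065 d
  layer 3 (karst limestone): t_3 = 4.14 × 0.09 / 0.07537 = 4.944 d
  layer 4 (fractured sandstone): t_4 = 6.48 × 0.06 / 0.07537 = 5.159 d
Total t = Σ t_i = 24.58 days.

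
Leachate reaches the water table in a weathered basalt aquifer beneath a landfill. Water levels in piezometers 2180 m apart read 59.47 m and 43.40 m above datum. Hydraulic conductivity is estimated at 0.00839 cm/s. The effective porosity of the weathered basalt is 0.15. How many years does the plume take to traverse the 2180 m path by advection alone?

16.8

Convert K: 0.00839 cm/s × 864 = 7.249 m/day.
Hydraulic gradient i = (59.47 − 43.40) / 2180 = 16.07 / 2180 = 0.007372.
Darcy flux q = K · i = 7.249 × 0.007372 = 0.05344 m/day.
Seepage velocity v = q / n_e = 0.05344 / 0.15 = 0.3562 m/day.
Travel time t = L / v = 2180 / 0.3562 = 6119 days = 16.75 years.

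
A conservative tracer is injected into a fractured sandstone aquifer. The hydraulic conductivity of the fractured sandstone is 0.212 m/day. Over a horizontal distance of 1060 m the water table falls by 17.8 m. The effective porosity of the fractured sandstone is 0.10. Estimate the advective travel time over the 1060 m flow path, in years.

81.5

Hydraulic gradient i = Δh / L = 17.8 / 1060 = 0.01679.
Darcy flux q = K · i = 0.2120 × 0.01679 = 0.003560 m/day.
Seepage velocity v = q / n_e = 0.003560 / 0.10 = 0.03560 m/day.
Travel time t = L / v = 1060 / 0.03560 = 29775 days = 81.52 years.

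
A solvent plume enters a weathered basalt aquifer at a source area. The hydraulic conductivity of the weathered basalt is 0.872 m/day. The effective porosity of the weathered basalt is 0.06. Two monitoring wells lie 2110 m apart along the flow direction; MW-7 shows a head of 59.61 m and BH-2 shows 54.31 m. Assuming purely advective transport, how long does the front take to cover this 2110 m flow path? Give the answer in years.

158

Hydraulic gradient i = (59.61 − 54.31) / 2110 = 5.3 / 2110 = 0.002512.
Darcy flux q = K · i = 0.8720 × 0.002512 = 0.002190 m/day.
Seepage velocity v = q / n_e = 0.002190 / 0.06 = 0.03651 m/day.
Travel time t = L / v = 2110 / 0.03651 = 57799 days = 158.2 years.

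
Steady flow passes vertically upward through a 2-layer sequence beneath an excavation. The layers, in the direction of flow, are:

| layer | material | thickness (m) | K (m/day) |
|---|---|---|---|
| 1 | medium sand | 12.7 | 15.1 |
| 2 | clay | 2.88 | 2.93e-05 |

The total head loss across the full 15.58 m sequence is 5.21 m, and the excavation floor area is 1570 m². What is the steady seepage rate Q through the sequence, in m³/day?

0.0832

Flow is perpendicular to layering, so the layers act in series and the equivalent K is the thickness-weighted harmonic mean.
Total thickness L = 12.7 + 2.88 = 15.58 m.
Σ(b_i/K_i) = 12.7/15.1 + 2.88/2.93e-05 = 98294 d.
K_eq = L / Σ(b_i/K_i) = 15.58 / 98294 = 0.0001585 m/day.
Q = K_eq · A · (Δh/L) = 0.0001585 × 1570 × (5.21/15.58) = 0.08322 m³/day.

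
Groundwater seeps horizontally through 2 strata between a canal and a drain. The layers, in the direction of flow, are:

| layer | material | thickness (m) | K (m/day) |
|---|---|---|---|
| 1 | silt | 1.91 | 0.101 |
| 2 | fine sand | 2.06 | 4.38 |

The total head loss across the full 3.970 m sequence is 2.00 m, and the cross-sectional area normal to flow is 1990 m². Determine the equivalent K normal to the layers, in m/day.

Flow is perpendicular to layering, so the layers act in series and the equivalent K is the thickness-weighted harmonic mean.
Total thickness L = 1.91 + 2.06 = 3.970 m.
Σ(b_i/K_i) = 1.91/0.101 + 2.06/4.38 = 19.38 d.
K_eq = L / Σ(b_i/K_i) = 3.970 / 19.38 = 0.2048 m/day.

0.205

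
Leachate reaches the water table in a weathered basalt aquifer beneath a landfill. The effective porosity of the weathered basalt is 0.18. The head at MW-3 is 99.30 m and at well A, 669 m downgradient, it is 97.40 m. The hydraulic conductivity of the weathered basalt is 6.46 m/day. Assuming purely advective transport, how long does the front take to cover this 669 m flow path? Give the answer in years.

18.0

Hydraulic gradient i = (99.30 − 97.40) / 669 = 1.9 / 669 = 0.002840.
Darcy flux q = K · i = 6.460 × 0.002840 = 0.01835 m/day.
Seepage velocity v = q / n_e = 0.01835 / 0.18 = 0.1019 m/day.
Travel time t = L / v = 669 / 0.1019 = 6564 days = 17.97 years.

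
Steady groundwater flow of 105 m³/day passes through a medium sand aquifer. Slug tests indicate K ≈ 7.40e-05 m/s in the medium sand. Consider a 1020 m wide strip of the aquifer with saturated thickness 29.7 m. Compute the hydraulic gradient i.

Convert K: 7.40e-05 m/s × 86400 = 6.394 m/day.
Cross-sectional area A = 1020 × 29.7 = 30294 m².
From Q = K·A·i, i = Q / (K·A) = 105 / (6.394 × 30294) = 0.0005421.

0.000542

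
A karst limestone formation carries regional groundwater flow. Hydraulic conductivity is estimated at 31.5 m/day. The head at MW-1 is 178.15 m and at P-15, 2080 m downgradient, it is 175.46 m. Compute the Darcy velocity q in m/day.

Hydraulic gradient i = (178.15 − 175.46) / 2080 = 2.69 / 2080 = 0.001293.
Specific discharge q = K · i = 31.50 × 0.001293 = 0.04074 m/day.

0.0407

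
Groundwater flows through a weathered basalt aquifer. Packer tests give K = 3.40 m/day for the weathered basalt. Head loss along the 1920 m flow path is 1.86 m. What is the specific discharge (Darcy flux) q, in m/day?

0.00329

Hydraulic gradient i = Δh / L = 1.86 / 1920 = 0.0009688.
Specific discharge q = K · i = 3.400 × 0.0009688 = 0.003294 m/day.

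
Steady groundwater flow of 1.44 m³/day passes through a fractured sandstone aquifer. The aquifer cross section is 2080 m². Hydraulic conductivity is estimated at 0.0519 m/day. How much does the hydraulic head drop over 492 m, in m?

6.56

From Q = K·A·i, i = Q / (K·A) = 1.44 / (0.05190 × 2080) = 0.01334.
Head loss Δh = i · L = 0.01334 × 492 = 6.563 m.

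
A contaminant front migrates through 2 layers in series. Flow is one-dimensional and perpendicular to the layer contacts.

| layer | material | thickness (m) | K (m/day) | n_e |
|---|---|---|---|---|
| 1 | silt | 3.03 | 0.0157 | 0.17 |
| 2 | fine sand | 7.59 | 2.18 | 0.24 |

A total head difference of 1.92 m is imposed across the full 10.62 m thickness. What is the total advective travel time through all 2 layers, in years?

0.655

With flow normal to the layers, continuity requires the same specific discharge q through every layer.
Σ(b_i/K_i) = 3.03/0.0157 + 7.59/2.18 = 196.5 d.
q = Δh / Σ(b_i/K_i) = 1.92 / 196.5 = 0.009772 m/day.
In each layer the seepage velocity is v_i = q/n_i, so the layer transit time is t_i = b_i·n_i / q:
  layer 1 (silt): t_1 = 3.03 × 0.17 / 0.009772 = 52.71 d
  layer 2 (fine sand): t_2 = 7.59 × 0.24 / 0.009772 = 186.4 d
Total t = Σ t_i = 239.1 days = 0.6547 years.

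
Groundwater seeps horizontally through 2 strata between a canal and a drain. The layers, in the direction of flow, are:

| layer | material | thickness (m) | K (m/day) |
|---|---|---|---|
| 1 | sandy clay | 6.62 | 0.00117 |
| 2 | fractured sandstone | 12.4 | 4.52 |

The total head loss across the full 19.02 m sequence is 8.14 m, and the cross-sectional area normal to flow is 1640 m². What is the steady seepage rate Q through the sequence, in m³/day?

Flow is perpendicular to layering, so the layers act in series and the equivalent K is the thickness-weighted harmonic mean.
Total thickness L = 6.62 + 12.4 = 19.02 m.
Σ(b_i/K_i) = 6.62/0.00117 + 12.4/4.52 = 5661 d.
K_eq = L / Σ(b_i/K_i) = 19.02 / 5661 = 0.003360 m/day.
Q = K_eq · A · (Δh/L) = 0.003360 × 1640 × (8.14/19.02) = 2.358 m³/day.

2.36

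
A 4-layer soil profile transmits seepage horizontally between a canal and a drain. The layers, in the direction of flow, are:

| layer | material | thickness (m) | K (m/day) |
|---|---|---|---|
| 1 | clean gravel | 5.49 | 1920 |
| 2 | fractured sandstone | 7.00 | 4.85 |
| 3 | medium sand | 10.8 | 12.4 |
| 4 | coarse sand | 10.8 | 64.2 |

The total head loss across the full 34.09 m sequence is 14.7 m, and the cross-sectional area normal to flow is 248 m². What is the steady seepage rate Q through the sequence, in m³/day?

Flow is perpendicular to layering, so the layers act in series and the equivalent K is the thickness-weighted harmonic mean.
Total thickness L = 5.49 + 7.00 + 10.8 + 10.8 = 34.09 m.
Σ(b_i/K_i) = 5.49/1920 + 7.00/4.85 + 10.8/12.4 + 10.8/64.2 = 2.485 d.
K_eq = L / Σ(b_i/K_i) = 34.09 / 2.485 = 13.72 m/day.
Q = K_eq · A · (Δh/L) = 13.72 × 248 × (14.7/34.09) = 1467 m³/day.

1470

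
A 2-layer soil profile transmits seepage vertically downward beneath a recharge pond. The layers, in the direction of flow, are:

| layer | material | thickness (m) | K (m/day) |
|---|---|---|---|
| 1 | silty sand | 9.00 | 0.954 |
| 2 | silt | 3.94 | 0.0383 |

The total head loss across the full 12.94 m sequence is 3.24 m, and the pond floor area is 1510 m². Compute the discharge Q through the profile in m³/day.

43.6

Flow is perpendicular to layering, so the layers act in series and the equivalent K is the thickness-weighted harmonic mean.
Total thickness L = 9.00 + 3.94 = 12.94 m.
Σ(b_i/K_i) = 9.00/0.954 + 3.94/0.0383 = 112.3 d.
K_eq = L / Σ(b_i/K_i) = 12.94 / 112.3 = 0.1152 m/day.
Q = K_eq · A · (Δh/L) = 0.1152 × 1510 × (3.24/12.94) = 43.56 m³/day.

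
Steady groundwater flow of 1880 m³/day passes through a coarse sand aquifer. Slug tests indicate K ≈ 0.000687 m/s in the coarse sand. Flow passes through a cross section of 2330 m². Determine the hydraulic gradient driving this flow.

Convert K: 0.000687 m/s × 86400 = 59.36 m/day.
From Q = K·A·i, i = Q / (K·A) = 1880 / (59.36 × 2330) = 0.01359.

0.0136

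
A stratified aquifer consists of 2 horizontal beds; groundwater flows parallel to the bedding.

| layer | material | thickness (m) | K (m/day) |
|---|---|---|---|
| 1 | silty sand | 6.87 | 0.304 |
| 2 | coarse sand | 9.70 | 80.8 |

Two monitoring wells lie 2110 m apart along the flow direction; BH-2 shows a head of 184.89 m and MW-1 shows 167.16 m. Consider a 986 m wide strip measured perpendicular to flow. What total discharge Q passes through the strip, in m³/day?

6510

Flow is parallel to layering, so each bed carries its own Darcy discharge and the transmissivities add.
Σ(K_i·b_i) = 0.304×6.87 + 80.8×9.70 = 785.8 m²/day.
Hydraulic gradient i = (184.89 − 167.16) / 2110 = 17.73 / 2110 = 0.008403.
Q = Σ(K_i·b_i) · W · i = 785.8 × 986 × 0.008403 = 6511 m³/day.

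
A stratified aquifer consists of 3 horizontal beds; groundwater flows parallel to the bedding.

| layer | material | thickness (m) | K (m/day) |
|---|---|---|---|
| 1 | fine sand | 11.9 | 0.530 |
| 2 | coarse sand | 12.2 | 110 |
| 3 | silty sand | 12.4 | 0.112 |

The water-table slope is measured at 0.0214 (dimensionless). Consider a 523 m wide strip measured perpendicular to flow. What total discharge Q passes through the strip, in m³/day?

15100

Flow is parallel to layering, so each bed carries its own Darcy discharge and the transmissivities add.
Σ(K_i·b_i) = 0.530×11.9 + 110×12.2 + 0.112×12.4 = 1350 m²/day.
Hydraulic gradient i = 0.0214.
Q = Σ(K_i·b_i) · W · i = 1350 × 523 × 0.02140 = 15106 m³/day.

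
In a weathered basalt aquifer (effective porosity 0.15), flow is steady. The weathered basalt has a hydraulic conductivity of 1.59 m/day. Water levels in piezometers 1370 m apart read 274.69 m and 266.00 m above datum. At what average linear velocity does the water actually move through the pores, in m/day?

0.0672

Hydraulic gradient i = (274.69 − 266.00) / 1370 = 8.69 / 1370 = 0.006343.
Darcy flux q = K · i = 1.590 × 0.006343 = 0.01009 m/day.
Seepage velocity v = q / n_e = 0.01009 / 0.15 = 0.06724 m/day.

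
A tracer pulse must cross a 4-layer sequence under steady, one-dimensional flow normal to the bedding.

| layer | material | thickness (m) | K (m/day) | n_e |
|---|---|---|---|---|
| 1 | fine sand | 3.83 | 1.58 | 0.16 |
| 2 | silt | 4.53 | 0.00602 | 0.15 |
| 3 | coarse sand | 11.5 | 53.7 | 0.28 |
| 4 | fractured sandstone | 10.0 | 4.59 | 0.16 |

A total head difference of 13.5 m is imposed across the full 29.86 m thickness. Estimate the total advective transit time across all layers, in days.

343

With flow normal to the layers, continuity requires the same specific discharge q through every layer.
Σ(b_i/K_i) = 3.83/1.58 + 4.53/0.00602 + 11.5/53.7 + 10.0/4.59 = 757.3 d.
q = Δh / Σ(b_i/K_i) = 13.5 / 757.3 = 0.01783 m/day.
In each layer the seepage velocity is v_i = q/n_i, so the layer transit time is t_i = b_i·n_i / q:
  layer 1 (fine sand): t_1 = 3.83 × 0.16 / 0.01783 = 34.38 d
  layer 2 (silt): t_2 = 4.53 × 0.15 / 0.01783 = 38.12 d
  layer 3 (coarse sand): t_3 = 11.5 × 0.28 / 0.01783 = 180.6 d
  layer 4 (fractured sandstone): t_4 = 10.0 × 0.16 / 0.01783 = 89.76 d
Total t = Σ t_i = 342.9 days.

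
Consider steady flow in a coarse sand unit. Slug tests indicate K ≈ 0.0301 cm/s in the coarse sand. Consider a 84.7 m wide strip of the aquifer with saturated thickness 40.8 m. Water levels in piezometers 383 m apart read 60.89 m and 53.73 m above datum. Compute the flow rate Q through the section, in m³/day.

Convert K: 0.0301 cm/s × 864 = 26.01 m/day.
Cross-sectional area A = 84.7 × 40.8 = 3456 m².
Hydraulic gradient i = (60.89 − 53.73) / 383 = 7.16 / 383 = 0.01869.
Darcy's law: Q = K · A · i = 26.01 × 3456 × 0.01869 = 1680 m³/day.

1680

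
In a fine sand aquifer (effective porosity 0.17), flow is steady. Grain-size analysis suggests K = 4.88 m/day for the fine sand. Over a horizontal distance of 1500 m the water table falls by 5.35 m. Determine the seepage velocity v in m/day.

Hydraulic gradient i = Δh / L = 5.35 / 1500 = 0.003567.
Darcy flux q = K · i = 4.880 × 0.003567 = 0.01741 m/day.
Seepage velocity v = q / n_e = 0.01741 / 0.17 = 0.1024 m/day.

0.102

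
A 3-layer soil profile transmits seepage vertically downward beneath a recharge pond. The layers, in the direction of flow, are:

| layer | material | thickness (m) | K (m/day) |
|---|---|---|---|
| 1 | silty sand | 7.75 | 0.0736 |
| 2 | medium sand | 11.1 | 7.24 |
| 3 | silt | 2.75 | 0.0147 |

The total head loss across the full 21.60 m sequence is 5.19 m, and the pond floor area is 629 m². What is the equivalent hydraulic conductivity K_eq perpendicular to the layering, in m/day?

0.0735

Flow is perpendicular to layering, so the layers act in series and the equivalent K is the thickness-weighted harmonic mean.
Total thickness L = 7.75 + 11.1 + 2.75 = 21.60 m.
Σ(b_i/K_i) = 7.75/0.0736 + 11.1/7.24 + 2.75/0.0147 = 293.9 d.
K_eq = L / Σ(b_i/K_i) = 21.60 / 293.9 = 0.07349 m/day.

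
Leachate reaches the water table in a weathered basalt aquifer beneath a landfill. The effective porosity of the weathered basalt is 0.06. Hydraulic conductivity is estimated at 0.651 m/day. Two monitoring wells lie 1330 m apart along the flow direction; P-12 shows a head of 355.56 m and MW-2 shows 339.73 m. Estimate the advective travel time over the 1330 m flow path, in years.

Hydraulic gradient i = (355.56 − 339.73) / 1330 = 15.83 / 1330 = 0.01190.
Darcy flux q = K · i = 0.6510 × 0.01190 = 0.007748 m/day.
Seepage velocity v = q / n_e = 0.007748 / 0.06 = 0.1291 m/day.
Travel time t = L / v = 1330 / 0.1291 = 10299 days = 28.20 years.

28.2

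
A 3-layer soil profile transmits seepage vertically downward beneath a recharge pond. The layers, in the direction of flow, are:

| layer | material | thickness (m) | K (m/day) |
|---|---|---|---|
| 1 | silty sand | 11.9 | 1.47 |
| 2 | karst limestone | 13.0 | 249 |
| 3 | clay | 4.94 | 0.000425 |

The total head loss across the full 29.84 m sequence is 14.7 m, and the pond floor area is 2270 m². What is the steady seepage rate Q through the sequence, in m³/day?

Flow is perpendicular to layering, so the layers act in series and the equivalent K is the thickness-weighted harmonic mean.
Total thickness L = 11.9 + 13.0 + 4.94 = 29.84 m.
Σ(b_i/K_i) = 11.9/1.47 + 13.0/249 + 4.94/0.000425 = 11632 d.
K_eq = L / Σ(b_i/K_i) = 29.84 / 11632 = 0.002565 m/day.
Q = K_eq · A · (Δh/L) = 0.002565 × 2270 × (14.7/29.84) = 2.869 m³/day.

2.87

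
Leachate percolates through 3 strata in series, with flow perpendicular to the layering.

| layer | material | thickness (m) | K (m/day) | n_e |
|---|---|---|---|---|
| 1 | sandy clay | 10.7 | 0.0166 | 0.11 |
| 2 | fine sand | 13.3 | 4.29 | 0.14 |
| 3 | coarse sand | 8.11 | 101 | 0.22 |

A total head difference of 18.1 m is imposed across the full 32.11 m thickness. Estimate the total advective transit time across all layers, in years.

0.473

With flow normal to the layers, continuity requires the same specific discharge q through every layer.
Σ(b_i/K_i) = 10.7/0.0166 + 13.3/4.29 + 8.11/101 = 647.8 d.
q = Δh / Σ(b_i/K_i) = 18.1 / 647.8 = 0.02794 m/day.
In each layer the seepage velocity is v_i = q/n_i, so the layer transit time is t_i = b_i·n_i / q:
  layer 1 (sandy clay): t_1 = 10.7 × 0.11 / 0.02794 = 42.12 d
  layer 2 (fine sand): t_2 = 13.3 × 0.14 / 0.02794 = 66.64 d
  layer 3 (coarse sand): t_3 = 8.11 × 0.22 / 0.02794 = 63.85 d
Total t = Σ t_i = 172.6 days = 0.4726 years.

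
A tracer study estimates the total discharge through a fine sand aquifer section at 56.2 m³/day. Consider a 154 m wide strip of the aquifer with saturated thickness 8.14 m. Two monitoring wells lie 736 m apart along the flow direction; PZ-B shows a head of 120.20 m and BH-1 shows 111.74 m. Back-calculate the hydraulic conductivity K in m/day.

Cross-sectional area A = 154 × 8.14 = 1254 m².
Hydraulic gradient i = (120.20 − 111.74) / 736 = 8.46 / 736 = 0.01149.
From Q = K·A·i, K = Q / (A·i) = 56.2 / (1254 × 0.01149) = 3.900 m/day.

3.90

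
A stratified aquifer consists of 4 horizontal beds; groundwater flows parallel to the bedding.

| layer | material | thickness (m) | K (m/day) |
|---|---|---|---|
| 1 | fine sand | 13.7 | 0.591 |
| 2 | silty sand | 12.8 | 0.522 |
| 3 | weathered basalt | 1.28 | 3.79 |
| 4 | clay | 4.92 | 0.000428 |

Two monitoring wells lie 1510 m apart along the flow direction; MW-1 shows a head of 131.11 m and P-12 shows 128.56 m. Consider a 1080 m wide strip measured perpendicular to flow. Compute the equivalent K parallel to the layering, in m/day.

0.600

Flow is parallel to layering, so each bed carries its own Darcy discharge and the transmissivities add.
Σ(K_i·b_i) = 0.591×13.7 + 0.522×12.8 + 3.79×1.28 + 0.000428×4.92 = 19.63 m²/day.
Total thickness b = 32.70 m, so K_eq = Σ(K_i·b_i)/b = 0.6004 m/day.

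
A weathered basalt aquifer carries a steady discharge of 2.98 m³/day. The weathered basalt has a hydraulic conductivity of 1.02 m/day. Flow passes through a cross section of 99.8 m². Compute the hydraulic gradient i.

0.0293

From Q = K·A·i, i = Q / (K·A) = 2.98 / (1.020 × 99.80) = 0.02927.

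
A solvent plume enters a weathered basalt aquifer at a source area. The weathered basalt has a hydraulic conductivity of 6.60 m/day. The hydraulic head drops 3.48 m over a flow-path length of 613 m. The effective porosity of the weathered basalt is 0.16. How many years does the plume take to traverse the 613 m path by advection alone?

7.17

Hydraulic gradient i = Δh / L = 3.48 / 613 = 0.005677.
Darcy flux q = K · i = 6.600 × 0.005677 = 0.03747 m/day.
Seepage velocity v = q / n_e = 0.03747 / 0.16 = 0.2342 m/day.
Travel time t = L / v = 613 / 0.2342 = 2618 days = 7.167 years.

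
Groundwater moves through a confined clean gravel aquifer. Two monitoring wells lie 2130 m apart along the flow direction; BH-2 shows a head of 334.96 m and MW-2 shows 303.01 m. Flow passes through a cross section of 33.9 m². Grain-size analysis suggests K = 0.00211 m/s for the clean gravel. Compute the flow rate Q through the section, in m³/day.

Convert K: 0.00211 m/s × 86400 = 182.3 m/day.
Hydraulic gradient i = (334.96 − 303.01) / 2130 = 31.95 / 2130 = 0.01500.
Darcy's law: Q = K · A · i = 182.3 × 33.90 × 0.01500 = 92.70 m³/day.

92.7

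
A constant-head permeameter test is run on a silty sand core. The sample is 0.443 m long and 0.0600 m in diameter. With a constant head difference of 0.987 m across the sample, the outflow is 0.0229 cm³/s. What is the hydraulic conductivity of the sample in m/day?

0.314

Cross-sectional area A = π·(d/2)² = π × (0.0600/2)² = 0.002827 m².
Convert discharge: 0.0229 cm³/s = 2.290e-08 m³/s.
Darcy's law rearranged: K = Q·L / (A·Δh) = 2.290e-08 × 0.443 / (0.002827 × 0.987) = 3.635e-06 m/s = 0.3141 m/day.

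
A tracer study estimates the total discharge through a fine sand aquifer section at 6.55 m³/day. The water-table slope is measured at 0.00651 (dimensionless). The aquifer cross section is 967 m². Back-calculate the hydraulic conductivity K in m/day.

Hydraulic gradient i = 0.00651.
From Q = K·A·i, K = Q / (A·i) = 6.55 / (967.0 × 0.006510) = 1.040 m/day.

1.04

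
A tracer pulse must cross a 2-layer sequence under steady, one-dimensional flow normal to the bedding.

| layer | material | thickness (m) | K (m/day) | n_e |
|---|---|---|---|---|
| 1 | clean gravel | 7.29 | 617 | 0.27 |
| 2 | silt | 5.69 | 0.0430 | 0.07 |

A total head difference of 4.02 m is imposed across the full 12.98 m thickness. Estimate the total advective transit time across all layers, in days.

With flow normal to the layers, continuity requires the same specific discharge q through every layer.
Σ(b_i/K_i) = 7.29/617 + 5.69/0.0430 = 132.3 d.
q = Δh / Σ(b_i/K_i) = 4.02 / 132.3 = 0.03038 m/day.
In each layer the seepage velocity is v_i = q/n_i, so the layer transit time is t_i = b_i·n_i / q:
  layer 1 (clean gravel): t_1 = 7.29 × 0.27 / 0.03038 = 64.80 d
  layer 2 (silt): t_2 = 5.69 × 0.07 / 0.03038 = 13.11 d
Total t = Σ t_i = 77.91 days.

77.9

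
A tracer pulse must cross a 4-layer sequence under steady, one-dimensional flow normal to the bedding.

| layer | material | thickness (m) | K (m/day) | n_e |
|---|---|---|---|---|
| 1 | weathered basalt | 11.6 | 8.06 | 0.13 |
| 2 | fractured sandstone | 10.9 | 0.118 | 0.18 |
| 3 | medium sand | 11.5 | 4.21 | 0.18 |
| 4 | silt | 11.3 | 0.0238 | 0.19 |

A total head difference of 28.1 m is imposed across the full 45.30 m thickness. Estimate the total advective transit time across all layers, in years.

With flow normal to the layers, continuity requires the same specific discharge q through every layer.
Σ(b_i/K_i) = 11.6/8.06 + 10.9/0.118 + 11.5/4.21 + 11.3/0.0238 = 571.3 d.
q = Δh / Σ(b_i/K_i) = 28.1 / 571.3 = 0.04918 m/day.
In each layer the seepage velocity is v_i = q/n_i, so the layer transit time is t_i = b_i·n_i / q:
  layer 1 (weathered basalt): t_1 = 11.6 × 0.13 / 0.04918 = 30.66 d
  layer 2 (fractured sandstone): t_2 = 10.9 × 0.18 / 0.04918 = 39.89 d
  layer 3 (medium sand): t_3 = 11.5 × 0.18 / 0.04918 = 42.09 d
  layer 4 (silt): t_4 = 11.3 × 0.19 / 0.04918 = 43.65 d
Total t = Σ t_i = 156.3 days = 0.4279 years.

0.428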